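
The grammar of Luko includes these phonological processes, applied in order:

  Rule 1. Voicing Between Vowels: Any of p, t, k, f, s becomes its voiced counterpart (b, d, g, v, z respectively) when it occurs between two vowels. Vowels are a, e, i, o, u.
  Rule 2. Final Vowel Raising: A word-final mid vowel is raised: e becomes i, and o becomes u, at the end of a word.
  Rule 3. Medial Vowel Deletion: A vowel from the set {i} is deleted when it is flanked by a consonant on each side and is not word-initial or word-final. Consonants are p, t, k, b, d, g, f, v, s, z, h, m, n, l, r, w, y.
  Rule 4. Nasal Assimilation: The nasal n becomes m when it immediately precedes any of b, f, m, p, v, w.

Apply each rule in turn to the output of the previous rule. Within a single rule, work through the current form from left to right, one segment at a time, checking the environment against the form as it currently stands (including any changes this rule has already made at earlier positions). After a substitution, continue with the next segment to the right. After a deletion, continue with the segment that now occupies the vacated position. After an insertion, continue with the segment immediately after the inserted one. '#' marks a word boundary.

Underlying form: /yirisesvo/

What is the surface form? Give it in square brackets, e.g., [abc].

[yrzesvu]

Rule 1 Voicing Between Vowels: [yirisesvo] → [yirizesvo]
Rule 2 Final Vowel Raising: [yirizesvo] → [yirizesvu]
Rule 3 Medial Vowel Deletion: [yirizesvu] → [yrzesvu]
Rule 4 Nasal Assimilation: no change — [yrzesvu]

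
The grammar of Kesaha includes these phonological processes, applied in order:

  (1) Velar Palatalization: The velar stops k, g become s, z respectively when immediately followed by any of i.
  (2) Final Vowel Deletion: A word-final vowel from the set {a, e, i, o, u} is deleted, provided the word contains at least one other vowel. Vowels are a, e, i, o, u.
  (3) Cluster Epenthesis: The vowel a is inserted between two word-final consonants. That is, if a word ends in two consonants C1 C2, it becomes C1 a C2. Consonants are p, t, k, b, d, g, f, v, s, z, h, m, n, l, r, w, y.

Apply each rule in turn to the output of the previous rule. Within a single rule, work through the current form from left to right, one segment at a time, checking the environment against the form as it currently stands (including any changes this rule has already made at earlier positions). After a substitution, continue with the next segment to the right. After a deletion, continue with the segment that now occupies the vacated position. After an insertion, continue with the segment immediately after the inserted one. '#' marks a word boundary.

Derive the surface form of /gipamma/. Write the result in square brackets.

[zipamam]

(1) Velar Palatalization: [gipamma] → [zipamma]
(2) Final Vowel Deletion: [zipamma] → [zipamm]
(3) Cluster Epenthesis: [zipamm] → [zipamam]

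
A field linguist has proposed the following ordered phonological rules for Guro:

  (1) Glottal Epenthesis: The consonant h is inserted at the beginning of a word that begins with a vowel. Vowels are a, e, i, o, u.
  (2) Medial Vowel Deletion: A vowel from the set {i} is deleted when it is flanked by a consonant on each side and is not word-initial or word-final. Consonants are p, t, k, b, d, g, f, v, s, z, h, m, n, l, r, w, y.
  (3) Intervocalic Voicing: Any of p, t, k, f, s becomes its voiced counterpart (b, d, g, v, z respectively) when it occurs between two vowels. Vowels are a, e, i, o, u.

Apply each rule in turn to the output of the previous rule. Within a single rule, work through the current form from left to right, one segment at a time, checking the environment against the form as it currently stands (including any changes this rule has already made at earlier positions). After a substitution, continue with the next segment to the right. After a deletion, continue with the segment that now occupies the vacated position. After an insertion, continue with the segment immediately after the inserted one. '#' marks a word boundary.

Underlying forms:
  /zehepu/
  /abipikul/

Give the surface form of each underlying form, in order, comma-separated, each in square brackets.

[zehebu], [habpkul]

/zehepu/:
  (1) Glottal Epenthesis: no change — [zehepu]
  (2) Medial Vowel Deletion: no change — [zehepu]
  (3) Intervocalic Voicing: [zehepu] → [zehebu]
/abipikul/:
  (1) Glottal Epenthesis: [abipikul] → [habipikul]
  (2) Medial Vowel Deletion: [habipikul] → [habpkul]
  (3) Intervocalic Voicing: no change — [habpkul]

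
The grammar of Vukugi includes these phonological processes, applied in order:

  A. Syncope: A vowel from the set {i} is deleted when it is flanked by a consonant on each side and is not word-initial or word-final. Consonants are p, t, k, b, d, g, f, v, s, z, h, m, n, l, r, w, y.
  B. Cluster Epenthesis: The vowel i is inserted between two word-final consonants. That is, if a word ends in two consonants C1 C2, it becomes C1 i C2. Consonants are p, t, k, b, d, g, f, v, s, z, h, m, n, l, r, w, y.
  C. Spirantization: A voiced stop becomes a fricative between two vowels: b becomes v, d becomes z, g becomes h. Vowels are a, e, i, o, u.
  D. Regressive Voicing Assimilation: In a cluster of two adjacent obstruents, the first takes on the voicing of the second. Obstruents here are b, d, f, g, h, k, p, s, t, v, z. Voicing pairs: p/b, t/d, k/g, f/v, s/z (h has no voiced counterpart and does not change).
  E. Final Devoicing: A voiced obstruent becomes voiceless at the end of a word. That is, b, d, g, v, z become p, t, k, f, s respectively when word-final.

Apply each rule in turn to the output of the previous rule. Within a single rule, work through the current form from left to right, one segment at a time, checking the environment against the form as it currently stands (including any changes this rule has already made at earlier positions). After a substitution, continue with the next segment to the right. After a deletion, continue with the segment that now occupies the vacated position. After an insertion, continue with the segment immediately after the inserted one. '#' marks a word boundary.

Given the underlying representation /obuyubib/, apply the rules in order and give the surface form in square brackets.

[ovuyuvip]

A Syncope: [obuyubib] → [obuyubb]
B Cluster Epenthesis: [obuyubb] → [obuyubib]
C Spirantization: [obuyubib] → [ovuyuvib]
D Regressive Voicing Assimilation: no change — [ovuyuvib]
E Final Devoicing: [ovuyuvib] → [ovuyuvip]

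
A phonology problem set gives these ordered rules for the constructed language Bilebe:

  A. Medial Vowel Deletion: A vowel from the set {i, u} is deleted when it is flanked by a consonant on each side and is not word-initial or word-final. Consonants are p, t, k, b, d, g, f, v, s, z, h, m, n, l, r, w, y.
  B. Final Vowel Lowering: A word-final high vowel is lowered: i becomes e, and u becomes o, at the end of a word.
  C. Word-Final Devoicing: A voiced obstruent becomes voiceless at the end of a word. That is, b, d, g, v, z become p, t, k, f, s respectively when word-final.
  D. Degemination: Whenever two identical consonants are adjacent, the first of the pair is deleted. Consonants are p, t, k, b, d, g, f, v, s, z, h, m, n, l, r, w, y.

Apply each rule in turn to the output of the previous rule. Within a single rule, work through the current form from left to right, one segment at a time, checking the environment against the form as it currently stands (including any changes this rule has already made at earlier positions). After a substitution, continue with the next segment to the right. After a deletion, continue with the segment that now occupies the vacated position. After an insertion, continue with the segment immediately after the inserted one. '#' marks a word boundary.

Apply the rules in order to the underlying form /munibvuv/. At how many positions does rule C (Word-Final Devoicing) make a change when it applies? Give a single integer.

A Medial Vowel Deletion: [munibvuv] → [mnbvv]
B Final Vowel Lowering: no change — [mnbvv]
C Word-Final Devoicing: [mnbvv] → [mnbvf]
D Degemination: no change — [mnbvf]
Rule C changed 1 position(s).

1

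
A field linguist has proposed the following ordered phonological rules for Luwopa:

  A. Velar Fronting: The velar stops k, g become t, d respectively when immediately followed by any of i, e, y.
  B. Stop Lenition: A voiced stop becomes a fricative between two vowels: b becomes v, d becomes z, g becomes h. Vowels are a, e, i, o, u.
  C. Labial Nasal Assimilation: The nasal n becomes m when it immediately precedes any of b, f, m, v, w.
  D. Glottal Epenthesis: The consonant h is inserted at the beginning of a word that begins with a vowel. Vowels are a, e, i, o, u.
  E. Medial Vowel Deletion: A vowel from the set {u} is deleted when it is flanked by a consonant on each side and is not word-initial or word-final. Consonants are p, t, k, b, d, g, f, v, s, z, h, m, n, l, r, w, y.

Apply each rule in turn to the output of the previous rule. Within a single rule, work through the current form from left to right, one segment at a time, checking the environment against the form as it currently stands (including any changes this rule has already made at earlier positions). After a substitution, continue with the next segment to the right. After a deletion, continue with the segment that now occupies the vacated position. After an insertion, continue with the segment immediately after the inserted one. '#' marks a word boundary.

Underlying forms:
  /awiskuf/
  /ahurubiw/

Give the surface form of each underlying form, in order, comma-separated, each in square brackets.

/awiskuf/:
  A Velar Fronting: no change — [awiskuf]
  B Stop Lenition: no change — [awiskuf]
  C Labial Nasal Assimilation: no change — [awiskuf]
  D Glottal Epenthesis: [awiskuf] → [hawiskuf]
  E Medial Vowel Deletion: [hawiskuf] → [hawiskf]
/ahurubiw/:
  A Velar Fronting: no change — [ahurubiw]
  B Stop Lenition: [ahurubiw] → [ahuruviw]
  C Labial Nasal Assimilation: no change — [ahuruviw]
  D Glottal Epenthesis: [ahuruviw] → [hahuruviw]
  E Medial Vowel Deletion: [hahuruviw] → [hahrviw]

[hawiskf], [hahrviw]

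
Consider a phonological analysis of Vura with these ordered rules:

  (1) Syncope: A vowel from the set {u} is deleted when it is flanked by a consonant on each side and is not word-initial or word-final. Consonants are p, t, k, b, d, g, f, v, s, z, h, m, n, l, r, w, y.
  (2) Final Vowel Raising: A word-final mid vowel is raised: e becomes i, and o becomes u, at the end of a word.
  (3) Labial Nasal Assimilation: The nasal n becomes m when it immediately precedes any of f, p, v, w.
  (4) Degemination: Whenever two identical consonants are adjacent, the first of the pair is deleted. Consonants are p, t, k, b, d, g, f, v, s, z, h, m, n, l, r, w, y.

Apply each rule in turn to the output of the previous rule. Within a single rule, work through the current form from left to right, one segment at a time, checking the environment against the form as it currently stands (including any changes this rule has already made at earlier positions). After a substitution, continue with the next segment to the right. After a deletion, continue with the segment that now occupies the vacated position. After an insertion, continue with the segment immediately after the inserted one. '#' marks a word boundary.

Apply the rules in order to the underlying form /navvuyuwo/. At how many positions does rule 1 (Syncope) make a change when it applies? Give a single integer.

(1) Syncope: [navvuyuwo] → [navvywo]
(2) Final Vowel Raising: [navvywo] → [navvywu]
(3) Labial Nasal Assimilation: no change — [navvywu]
(4) Degemination: [navvywu] → [navywu]
Rule 1 changed 2 position(s).

2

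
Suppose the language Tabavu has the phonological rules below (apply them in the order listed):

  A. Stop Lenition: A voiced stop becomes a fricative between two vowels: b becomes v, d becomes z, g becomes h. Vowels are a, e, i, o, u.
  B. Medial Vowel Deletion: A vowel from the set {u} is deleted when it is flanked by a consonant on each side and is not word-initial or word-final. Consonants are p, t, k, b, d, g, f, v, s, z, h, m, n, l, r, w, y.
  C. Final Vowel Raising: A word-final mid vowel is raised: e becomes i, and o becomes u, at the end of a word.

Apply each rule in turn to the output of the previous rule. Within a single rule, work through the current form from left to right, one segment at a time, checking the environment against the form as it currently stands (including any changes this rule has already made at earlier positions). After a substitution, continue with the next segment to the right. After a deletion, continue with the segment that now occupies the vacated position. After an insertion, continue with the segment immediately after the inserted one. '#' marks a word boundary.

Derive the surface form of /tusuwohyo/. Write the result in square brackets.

[tswohyu]

A Stop Lenition: no change — [tusuwohyo]
B Medial Vowel Deletion: [tusuwohyo] → [tswohyo]
C Final Vowel Raising: [tswohyo] → [tswohyu]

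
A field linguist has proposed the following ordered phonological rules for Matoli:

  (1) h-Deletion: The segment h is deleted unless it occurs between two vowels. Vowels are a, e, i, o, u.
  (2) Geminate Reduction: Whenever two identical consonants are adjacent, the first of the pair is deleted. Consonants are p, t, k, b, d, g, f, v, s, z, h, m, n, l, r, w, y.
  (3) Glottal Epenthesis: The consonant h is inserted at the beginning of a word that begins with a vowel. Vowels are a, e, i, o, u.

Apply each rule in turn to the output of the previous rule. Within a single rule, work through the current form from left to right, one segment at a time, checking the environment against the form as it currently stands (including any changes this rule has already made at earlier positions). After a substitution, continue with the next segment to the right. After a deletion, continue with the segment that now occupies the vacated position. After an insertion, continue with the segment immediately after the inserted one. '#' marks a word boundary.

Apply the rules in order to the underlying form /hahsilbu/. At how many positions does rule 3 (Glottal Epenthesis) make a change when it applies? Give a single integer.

1

(1) h-Deletion: [hahsilbu] → [asilbu]
(2) Geminate Reduction: no change — [asilbu]
(3) Glottal Epenthesis: [asilbu] → [hasilbu]
Rule 3 changed 1 position(s).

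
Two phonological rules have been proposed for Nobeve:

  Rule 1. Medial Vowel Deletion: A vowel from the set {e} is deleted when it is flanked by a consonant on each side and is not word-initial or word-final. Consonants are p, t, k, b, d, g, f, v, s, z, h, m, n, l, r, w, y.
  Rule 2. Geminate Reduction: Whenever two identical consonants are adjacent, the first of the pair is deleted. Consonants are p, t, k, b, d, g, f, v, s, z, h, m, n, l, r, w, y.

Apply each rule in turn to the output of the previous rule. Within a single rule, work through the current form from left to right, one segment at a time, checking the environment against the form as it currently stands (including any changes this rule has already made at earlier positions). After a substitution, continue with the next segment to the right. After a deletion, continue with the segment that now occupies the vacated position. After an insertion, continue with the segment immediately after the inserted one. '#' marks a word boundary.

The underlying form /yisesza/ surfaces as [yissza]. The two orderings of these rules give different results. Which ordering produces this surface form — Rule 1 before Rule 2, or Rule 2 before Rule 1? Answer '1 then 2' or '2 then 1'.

2 then 1

Order 1 then 2:
  1 Medial Vowel Deletion: [yisesza] → [yissza]
  2 Geminate Reduction: [yissza] → [yisza]
  result: [yisza]
Order 2 then 1:
  2 Geminate Reduction: no change — [yisesza]
  1 Medial Vowel Deletion: [yisesza] → [yissza]
  result: [yissza]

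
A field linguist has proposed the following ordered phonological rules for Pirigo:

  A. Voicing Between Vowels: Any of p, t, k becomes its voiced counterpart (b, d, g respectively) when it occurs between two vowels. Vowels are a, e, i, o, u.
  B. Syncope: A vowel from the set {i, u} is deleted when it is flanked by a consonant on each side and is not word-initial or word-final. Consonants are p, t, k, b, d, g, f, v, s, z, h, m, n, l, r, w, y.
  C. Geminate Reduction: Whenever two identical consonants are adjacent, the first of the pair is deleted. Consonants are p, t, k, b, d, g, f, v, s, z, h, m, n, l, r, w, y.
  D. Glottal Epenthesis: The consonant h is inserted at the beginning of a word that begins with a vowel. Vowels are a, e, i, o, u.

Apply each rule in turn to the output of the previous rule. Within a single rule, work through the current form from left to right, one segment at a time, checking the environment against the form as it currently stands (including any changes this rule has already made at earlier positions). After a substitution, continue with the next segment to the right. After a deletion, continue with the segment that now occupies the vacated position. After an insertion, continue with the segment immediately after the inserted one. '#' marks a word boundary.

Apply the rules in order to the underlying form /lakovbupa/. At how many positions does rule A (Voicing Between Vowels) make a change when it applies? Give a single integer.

2

A Voicing Between Vowels: [lakovbupa] → [lagovbuba]
B Syncope: [lagovbuba] → [lagovbba]
C Geminate Reduction: [lagovbba] → [lagovba]
D Glottal Epenthesis: no change — [lagovba]
Rule A changed 2 position(s).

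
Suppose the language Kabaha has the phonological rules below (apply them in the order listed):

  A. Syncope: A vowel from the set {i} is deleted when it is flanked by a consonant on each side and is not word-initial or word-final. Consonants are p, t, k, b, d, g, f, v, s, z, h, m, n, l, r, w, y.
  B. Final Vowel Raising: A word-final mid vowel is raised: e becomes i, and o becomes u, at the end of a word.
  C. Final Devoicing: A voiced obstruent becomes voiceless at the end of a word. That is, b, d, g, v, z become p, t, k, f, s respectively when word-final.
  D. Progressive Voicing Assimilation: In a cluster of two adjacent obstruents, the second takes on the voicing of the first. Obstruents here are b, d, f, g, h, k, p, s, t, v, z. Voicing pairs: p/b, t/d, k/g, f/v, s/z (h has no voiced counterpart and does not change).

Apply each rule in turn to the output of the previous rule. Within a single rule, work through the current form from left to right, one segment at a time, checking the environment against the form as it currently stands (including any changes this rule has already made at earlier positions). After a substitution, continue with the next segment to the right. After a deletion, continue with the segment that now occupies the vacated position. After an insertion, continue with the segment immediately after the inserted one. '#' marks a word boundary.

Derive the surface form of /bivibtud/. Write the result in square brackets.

[bvbdut]

A Syncope: [bivibtud] → [bvbtud]
B Final Vowel Raising: no change — [bvbtud]
C Final Devoicing: [bvbtud] → [bvbtut]
D Progressive Voicing Assimilation: [bvbtut] → [bvbdut]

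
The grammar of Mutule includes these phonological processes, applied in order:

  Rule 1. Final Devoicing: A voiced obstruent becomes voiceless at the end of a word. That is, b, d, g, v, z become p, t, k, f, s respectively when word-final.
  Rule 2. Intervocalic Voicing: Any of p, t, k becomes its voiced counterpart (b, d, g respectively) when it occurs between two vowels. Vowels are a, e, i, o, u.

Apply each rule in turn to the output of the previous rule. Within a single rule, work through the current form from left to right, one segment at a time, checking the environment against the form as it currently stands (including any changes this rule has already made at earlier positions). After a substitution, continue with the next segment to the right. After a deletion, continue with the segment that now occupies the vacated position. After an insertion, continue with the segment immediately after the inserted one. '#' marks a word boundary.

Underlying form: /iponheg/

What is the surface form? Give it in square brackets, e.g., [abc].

Rule 1 Final Devoicing: [iponheg] → [iponhek]
Rule 2 Intervocalic Voicing: [iponhek] → [ibonhek]

[ibonhek]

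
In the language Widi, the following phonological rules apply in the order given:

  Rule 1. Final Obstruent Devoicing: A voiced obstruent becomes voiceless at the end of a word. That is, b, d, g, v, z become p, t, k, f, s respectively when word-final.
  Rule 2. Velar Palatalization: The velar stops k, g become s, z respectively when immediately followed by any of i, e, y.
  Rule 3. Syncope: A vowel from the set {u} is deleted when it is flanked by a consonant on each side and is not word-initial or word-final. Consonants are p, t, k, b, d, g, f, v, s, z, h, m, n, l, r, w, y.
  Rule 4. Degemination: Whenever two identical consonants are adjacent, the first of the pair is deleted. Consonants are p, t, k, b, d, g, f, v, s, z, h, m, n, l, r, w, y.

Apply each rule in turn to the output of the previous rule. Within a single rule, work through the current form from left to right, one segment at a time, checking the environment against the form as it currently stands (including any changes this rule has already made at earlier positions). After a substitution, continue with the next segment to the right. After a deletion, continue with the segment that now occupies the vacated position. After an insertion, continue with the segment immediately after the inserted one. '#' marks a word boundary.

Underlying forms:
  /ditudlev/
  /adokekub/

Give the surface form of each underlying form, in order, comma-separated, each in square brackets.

/ditudlev/:
  Rule 1 Final Obstruent Devoicing: [ditudlev] → [ditudlef]
  Rule 2 Velar Palatalization: no change — [ditudlef]
  Rule 3 Syncope: [ditudlef] → [ditdlef]
  Rule 4 Degemination: no change — [ditdlef]
/adokekub/:
  Rule 1 Final Obstruent Devoicing: [adokekub] → [adokekup]
  Rule 2 Velar Palatalization: [adokekup] → [adosekup]
  Rule 3 Syncope: [adosekup] → [adosekp]
  Rule 4 Degemination: no change — [adosekp]

[ditdlef], [adosekp]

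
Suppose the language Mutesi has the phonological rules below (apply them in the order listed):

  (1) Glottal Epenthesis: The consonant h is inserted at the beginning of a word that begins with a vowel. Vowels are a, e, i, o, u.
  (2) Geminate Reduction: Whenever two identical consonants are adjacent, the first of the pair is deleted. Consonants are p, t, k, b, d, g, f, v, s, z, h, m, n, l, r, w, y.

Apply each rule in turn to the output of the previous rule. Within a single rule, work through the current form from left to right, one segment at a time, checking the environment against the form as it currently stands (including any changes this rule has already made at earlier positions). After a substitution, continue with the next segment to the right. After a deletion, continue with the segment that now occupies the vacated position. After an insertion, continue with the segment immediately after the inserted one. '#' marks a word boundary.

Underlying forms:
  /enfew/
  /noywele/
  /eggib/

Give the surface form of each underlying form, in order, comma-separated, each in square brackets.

/enfew/:
  (1) Glottal Epenthesis: [enfew] → [henfew]
  (2) Geminate Reduction: no change — [henfew]
/noywele/:
  (1) Glottal Epenthesis: no change — [noywele]
  (2) Geminate Reduction: no change — [noywele]
/eggib/:
  (1) Glottal Epenthesis: [eggib] → [heggib]
  (2) Geminate Reduction: [heggib] → [hegib]

[henfew], [noywele], [hegib]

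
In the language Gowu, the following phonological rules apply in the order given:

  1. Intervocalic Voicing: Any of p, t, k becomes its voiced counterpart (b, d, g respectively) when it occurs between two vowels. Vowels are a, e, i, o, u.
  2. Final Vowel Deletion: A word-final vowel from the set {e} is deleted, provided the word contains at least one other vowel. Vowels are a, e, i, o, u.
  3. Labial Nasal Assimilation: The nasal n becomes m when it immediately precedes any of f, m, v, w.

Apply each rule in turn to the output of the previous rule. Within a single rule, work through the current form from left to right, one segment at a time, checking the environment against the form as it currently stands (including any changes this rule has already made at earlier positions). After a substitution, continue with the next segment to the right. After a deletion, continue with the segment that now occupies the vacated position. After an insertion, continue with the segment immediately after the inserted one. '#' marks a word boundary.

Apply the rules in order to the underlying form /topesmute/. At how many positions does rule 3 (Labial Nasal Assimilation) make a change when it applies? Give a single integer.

0

1 Intervocalic Voicing: [topesmute] → [tobesmude]
2 Final Vowel Deletion: [tobesmude] → [tobesmud]
3 Labial Nasal Assimilation: no change — [tobesmud]
Rule 3 changed 0 position(s).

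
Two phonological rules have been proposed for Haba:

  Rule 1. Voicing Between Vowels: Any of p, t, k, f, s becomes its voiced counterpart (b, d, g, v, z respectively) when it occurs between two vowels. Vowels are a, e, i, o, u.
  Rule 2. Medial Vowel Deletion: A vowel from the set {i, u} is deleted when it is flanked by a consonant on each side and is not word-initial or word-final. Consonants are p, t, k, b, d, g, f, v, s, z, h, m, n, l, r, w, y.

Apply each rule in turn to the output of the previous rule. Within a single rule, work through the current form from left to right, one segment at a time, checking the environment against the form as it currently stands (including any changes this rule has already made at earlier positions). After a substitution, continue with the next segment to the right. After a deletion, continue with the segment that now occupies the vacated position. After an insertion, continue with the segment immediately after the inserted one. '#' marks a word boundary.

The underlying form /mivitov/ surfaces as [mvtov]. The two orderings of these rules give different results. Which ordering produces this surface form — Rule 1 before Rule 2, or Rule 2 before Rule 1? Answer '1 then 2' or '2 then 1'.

Order 1 then 2:
  1 Voicing Between Vowels: [mivitov] → [mividov]
  2 Medial Vowel Deletion: [mividov] → [mvdov]
  result: [mvdov]
Order 2 then 1:
  2 Medial Vowel Deletion: [mivitov] → [mvtov]
  1 Voicing Between Vowels: no change — [mvtov]
  result: [mvtov]

2 then 1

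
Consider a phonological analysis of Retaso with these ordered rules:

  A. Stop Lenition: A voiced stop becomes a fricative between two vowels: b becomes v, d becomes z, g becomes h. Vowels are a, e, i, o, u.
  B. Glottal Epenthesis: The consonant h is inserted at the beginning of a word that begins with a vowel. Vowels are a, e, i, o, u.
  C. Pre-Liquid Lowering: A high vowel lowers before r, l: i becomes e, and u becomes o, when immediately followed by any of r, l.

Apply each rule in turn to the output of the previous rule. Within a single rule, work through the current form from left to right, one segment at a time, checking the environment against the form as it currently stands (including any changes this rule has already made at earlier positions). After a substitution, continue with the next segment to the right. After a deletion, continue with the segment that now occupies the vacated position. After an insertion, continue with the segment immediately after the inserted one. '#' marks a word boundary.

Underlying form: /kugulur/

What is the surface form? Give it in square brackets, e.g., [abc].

A Stop Lenition: [kugulur] → [kuhulur]
B Glottal Epenthesis: no change — [kuhulur]
C Pre-Liquid Lowering: [kuhulur] → [kuholor]

[kuholor]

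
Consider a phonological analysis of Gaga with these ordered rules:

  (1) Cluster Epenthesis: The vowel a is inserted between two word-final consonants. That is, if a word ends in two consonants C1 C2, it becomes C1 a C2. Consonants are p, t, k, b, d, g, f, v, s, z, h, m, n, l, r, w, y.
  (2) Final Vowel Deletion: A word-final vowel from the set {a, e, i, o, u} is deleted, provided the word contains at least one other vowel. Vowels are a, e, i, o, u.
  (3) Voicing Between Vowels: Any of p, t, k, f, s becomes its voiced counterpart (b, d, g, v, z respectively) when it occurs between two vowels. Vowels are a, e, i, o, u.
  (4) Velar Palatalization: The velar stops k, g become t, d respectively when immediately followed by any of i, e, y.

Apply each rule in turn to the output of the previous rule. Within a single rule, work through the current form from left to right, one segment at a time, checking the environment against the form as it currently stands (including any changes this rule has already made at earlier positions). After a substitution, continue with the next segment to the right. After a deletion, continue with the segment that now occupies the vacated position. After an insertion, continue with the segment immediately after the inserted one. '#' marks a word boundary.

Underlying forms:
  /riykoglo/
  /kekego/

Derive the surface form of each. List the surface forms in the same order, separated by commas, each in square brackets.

[riykogl], [tedeg]

/riykoglo/:
  (1) Cluster Epenthesis: no change — [riykoglo]
  (2) Final Vowel Deletion: [riykoglo] → [riykogl]
  (3) Voicing Between Vowels: no change — [riykogl]
  (4) Velar Palatalization: no change — [riykogl]
/kekego/:
  (1) Cluster Epenthesis: no change — [kekego]
  (2) Final Vowel Deletion: [kekego] → [kekeg]
  (3) Voicing Between Vowels: [kekeg] → [kegeg]
  (4) Velar Palatalization: [kegeg] → [tedeg]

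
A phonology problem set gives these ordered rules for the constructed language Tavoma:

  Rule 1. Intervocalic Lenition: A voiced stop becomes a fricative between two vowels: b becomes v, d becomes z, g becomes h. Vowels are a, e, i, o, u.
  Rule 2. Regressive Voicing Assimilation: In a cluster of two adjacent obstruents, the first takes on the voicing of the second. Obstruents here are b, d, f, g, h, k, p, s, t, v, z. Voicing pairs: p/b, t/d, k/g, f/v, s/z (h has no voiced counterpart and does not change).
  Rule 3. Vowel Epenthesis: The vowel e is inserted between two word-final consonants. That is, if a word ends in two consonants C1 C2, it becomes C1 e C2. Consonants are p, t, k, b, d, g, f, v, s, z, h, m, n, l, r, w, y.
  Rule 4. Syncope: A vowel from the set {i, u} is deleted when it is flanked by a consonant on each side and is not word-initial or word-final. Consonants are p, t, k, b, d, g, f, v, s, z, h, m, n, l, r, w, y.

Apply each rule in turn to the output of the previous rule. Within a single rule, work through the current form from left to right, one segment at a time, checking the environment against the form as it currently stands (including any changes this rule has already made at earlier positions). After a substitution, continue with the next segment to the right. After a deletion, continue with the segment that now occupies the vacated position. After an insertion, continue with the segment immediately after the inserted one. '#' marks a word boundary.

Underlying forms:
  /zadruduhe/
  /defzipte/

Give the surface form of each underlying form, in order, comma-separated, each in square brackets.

/zadruduhe/:
  Rule 1 Intervocalic Lenition: [zadruduhe] → [zadruzuhe]
  Rule 2 Regressive Voicing Assimilation: no change — [zadruzuhe]
  Rule 3 Vowel Epenthesis: no change — [zadruzuhe]
  Rule 4 Syncope: [zadruzuhe] → [zadrzhe]
/defzipte/:
  Rule 1 Intervocalic Lenition: no change — [defzipte]
  Rule 2 Regressive Voicing Assimilation: [defzipte] → [devzipte]
  Rule 3 Vowel Epenthesis: no change — [devzipte]
  Rule 4 Syncope: [devzipte] → [devzpte]

[zadrzhe], [devzpte]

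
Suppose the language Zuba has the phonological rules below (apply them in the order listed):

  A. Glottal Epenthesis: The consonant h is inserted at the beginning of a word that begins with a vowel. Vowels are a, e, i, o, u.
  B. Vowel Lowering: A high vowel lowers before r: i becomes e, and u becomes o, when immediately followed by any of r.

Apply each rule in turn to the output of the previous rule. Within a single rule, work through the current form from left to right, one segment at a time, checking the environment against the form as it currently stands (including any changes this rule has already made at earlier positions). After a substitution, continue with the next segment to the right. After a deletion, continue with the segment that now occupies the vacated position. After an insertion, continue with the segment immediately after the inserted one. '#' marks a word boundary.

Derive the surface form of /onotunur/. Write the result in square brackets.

[honotunor]

A Glottal Epenthesis: [onotunur] → [honotunur]
B Vowel Lowering: [honotunur] → [honotunor]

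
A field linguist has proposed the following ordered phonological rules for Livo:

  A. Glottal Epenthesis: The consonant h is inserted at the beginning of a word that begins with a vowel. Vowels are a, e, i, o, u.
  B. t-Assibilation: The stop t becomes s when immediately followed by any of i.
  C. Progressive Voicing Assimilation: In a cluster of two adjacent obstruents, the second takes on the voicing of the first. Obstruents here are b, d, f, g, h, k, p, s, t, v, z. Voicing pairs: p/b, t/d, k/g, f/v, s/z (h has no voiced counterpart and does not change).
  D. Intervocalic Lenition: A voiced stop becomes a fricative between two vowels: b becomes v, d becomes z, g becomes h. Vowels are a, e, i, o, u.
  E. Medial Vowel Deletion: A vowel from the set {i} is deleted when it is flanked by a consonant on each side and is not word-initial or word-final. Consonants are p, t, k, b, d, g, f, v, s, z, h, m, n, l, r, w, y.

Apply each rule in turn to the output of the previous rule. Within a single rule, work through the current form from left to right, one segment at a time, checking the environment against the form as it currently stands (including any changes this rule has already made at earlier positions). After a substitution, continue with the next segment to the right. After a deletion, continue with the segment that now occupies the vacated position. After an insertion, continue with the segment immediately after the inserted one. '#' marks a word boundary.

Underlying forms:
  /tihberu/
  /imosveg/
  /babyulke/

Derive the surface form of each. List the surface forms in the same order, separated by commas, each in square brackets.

/tihberu/:
  A Glottal Epenthesis: no change — [tihberu]
  B t-Assibilation: [tihberu] → [sihberu]
  C Progressive Voicing Assimilation: [sihberu] → [sihperu]
  D Intervocalic Lenition: no change — [sihperu]
  E Medial Vowel Deletion: [sihperu] → [shperu]
/imosveg/:
  A Glottal Epenthesis: [imosveg] → [himosveg]
  B t-Assibilation: no change — [himosveg]
  C Progressive Voicing Assimilation: [himosveg] → [himosfeg]
  D Intervocalic Lenition: no change — [himosfeg]
  E Medial Vowel Deletion: [himosfeg] → [hmosfeg]
/babyulke/:
  A Glottal Epenthesis: no change — [babyulke]
  B t-Assibilation: no change — [babyulke]
  C Progressive Voicing Assimilation: no change — [babyulke]
  D Intervocalic Lenition: no change — [babyulke]
  E Medial Vowel Deletion: no change — [babyulke]

[shperu], [hmosfeg], [babyulke]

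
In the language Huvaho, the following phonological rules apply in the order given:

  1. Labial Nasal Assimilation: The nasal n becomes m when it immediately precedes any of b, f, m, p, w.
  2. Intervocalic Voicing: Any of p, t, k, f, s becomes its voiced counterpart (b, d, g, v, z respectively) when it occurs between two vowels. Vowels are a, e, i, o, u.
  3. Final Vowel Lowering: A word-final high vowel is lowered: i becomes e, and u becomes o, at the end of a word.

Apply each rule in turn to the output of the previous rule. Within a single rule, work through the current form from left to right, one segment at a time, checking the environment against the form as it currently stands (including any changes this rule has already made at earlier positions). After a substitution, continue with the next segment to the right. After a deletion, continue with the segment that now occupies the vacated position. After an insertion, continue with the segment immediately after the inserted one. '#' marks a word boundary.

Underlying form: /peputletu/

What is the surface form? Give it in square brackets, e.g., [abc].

1 Labial Nasal Assimilation: no change — [peputletu]
2 Intervocalic Voicing: [peputletu] → [pebutledu]
3 Final Vowel Lowering: [pebutledu] → [pebutledo]

[pebutledo]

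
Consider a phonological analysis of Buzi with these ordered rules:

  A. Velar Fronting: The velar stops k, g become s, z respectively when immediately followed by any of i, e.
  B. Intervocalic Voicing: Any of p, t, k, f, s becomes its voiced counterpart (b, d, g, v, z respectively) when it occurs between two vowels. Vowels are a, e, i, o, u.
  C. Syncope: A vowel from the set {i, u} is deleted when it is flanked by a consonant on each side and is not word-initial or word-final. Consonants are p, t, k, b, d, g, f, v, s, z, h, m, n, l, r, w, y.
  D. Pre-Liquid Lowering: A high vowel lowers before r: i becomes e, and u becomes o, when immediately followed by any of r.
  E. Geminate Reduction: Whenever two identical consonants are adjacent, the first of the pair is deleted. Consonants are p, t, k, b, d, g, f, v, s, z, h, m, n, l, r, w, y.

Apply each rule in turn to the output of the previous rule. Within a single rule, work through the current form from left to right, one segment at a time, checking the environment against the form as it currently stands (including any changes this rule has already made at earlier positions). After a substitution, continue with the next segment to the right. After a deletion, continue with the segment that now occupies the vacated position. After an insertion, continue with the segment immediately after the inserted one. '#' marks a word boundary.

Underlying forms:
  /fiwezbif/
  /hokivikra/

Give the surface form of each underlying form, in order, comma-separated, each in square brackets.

/fiwezbif/:
  A Velar Fronting: no change — [fiwezbif]
  B Intervocalic Voicing: no change — [fiwezbif]
  C Syncope: [fiwezbif] → [fwezbf]
  D Pre-Liquid Lowering: no change — [fwezbf]
  E Geminate Reduction: no change — [fwezbf]
/hokivikra/:
  A Velar Fronting: [hokivikra] → [hosivikra]
  B Intervocalic Voicing: [hosivikra] → [hozivikra]
  C Syncope: [hozivikra] → [hozvkra]
  D Pre-Liquid Lowering: no change — [hozvkra]
  E Geminate Reduction: no change — [hozvkra]

[fwezbf], [hozvkra]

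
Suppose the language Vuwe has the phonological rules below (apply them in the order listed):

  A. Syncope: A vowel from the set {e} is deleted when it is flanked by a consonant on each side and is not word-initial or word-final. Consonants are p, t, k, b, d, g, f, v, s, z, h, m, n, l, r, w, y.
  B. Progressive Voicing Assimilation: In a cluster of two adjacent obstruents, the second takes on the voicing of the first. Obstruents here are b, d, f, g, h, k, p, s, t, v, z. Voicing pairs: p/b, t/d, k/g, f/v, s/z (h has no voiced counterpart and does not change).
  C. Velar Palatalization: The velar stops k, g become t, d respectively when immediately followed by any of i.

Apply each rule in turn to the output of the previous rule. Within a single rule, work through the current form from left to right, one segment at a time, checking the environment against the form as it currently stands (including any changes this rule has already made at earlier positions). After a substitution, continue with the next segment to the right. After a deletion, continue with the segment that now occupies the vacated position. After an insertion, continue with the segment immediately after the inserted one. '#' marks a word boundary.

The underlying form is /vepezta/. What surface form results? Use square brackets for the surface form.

[vbzda]

A Syncope: [vepezta] → [vpzta]
B Progressive Voicing Assimilation: [vpzta] → [vbzda]
C Velar Palatalization: no change — [vbzda]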